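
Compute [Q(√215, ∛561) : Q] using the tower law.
[Q(√215, ∛561) : Q] = 6

Let L = Q(√215, ∛561). Since Q(√215) ⊂ L and [Q(√215):Q] = 2, the tower law gives 2 | [L:Q]. Likewise Q(∛561) ⊂ L with [Q(∛561):Q] = 3 (because 561 is not a perfect cube), so 3 | [L:Q]. As gcd(2,3) = 1, [L:Q] is divisible by 6. Conversely L is generated over Q by √215 and ∛561, so [L:Q] ≤ 2·3 = 6. Therefore [Q(√215, ∛561) : Q] = 6.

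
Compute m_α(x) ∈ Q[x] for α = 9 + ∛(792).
m_α(x) = x^3 - 27x^2 + 243x - 1521

Set β = α - 9 = ∛(792), so β^3 = 792. Then (α - 9)^3 - 792 = 0, i.e. α is a root of g(x) = (x - 9)^3 - 792 = x^3 - 27x^2 + 243x - 1521. Since g(x) = h(x - 9) where h(x) = x^3 - 792, and h is irreducible over Q (because 792 is not a perfect cube, so h has no rational root, and a monic cubic with no rational root is irreducible), g is also irreducible (irreducibility is preserved under the substitution x → x - 9). Hence m_α(x) = x^3 - 27x^2 + 243x - 1521.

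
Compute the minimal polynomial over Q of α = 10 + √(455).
m_α(x) = x^2 - 20x - 355

From α - 10 = √(455), squaring gives (α - 10)^2 = 455, i.e. α^2 - 20α + 100 = 455, so α^2 - 20α - 355 = 0. The discriminant of x^2 - 20x - 355 is (-20)^2 - 4·(-355) = 400 + 1420 = 1820, and 4·(455) is not a perfect square in Q since 455 is squarefree and ≠ 1. Hence x^2 - 20x - 355 is irreducible over Q and is the minimal polynomial of α.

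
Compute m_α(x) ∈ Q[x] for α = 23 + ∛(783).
m_α(x) = x^3 - 69x^2 + 1587x - 12950

Set β = α - 23 = ∛(783), so β^3 = 783. Then (α - 23)^3 - 783 = 0, i.e. α is a root of g(x) = (x - 23)^3 - 783 = x^3 - 69x^2 + 1587x - 12950. Since g(x) = h(x - 23) where h(x) = x^3 - 783, and h is irreducible over Q (because 783 is not a perfect cube, so h has no rational root, and a monic cubic with no rational root is irreducible), g is also irreducible (irreducibility is preserved under the substitution x → x - 23). Hence m_α(x) = x^3 - 69x^2 + 1587x - 12950.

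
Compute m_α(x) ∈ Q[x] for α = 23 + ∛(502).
m_α(x) = x^3 - 69x^2 + 1587x - 12669

Set β = α - 23 = ∛(502), so β^3 = 502. Then (α - 23)^3 - 502 = 0, i.e. α is a root of g(x) = (x - 23)^3 - 502 = x^3 - 69x^2 + 1587x - 12669. Since g(x) = h(x - 23) where h(x) = x^3 - 502, and h is irreducible over Q (because 502 is not a perfect cube, so h has no rational root, and a monic cubic with no rational root is irreducible), g is also irreducible (irreducibility is preserved under the substitution x → x - 23). Hence m_α(x) = x^3 - 69x^2 + 1587x - 12669.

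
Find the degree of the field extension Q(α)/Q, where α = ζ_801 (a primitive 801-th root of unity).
[Q(α):Q] = 528

The minimal polynomial of ζ_801 over Q is the 801-th cyclotomic polynomial Φ_801(x), which is irreducible over Q and has degree φ(801) = 528. Hence [Q(α):Q] = φ(801) = 528.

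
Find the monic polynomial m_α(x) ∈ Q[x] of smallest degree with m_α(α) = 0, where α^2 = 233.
m_α(x) = x^2 - 233

α satisfies α^2 - 233 = 0, so x^2 - 233 annihilates α. Since d = 233 is squarefree and ≠ 1, it is not a perfect square in Q, so x^2 - 233 has no rational root and is therefore irreducible over Q (a degree-2 polynomial over a field is irreducible iff it has no root). Hence m_α(x) = x^2 - 233.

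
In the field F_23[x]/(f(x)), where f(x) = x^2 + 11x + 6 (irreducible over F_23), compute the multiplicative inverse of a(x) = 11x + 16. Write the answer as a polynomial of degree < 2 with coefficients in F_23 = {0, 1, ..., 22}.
a(x)^(-1) ≡ x + 20 (mod f(x))

Since f is irreducible over F_23, F_23[x]/(f) is a field and a(x) ≠ 0 has an inverse. Apply the extended Euclidean algorithm to f(x) and a(x) in F_23[x]: f(x) = (21x + 6)·a(x) + (2). The last nonzero remainder is the constant 2 = gcd(f, a) in F_23. Back-substituting through the division chain expresses 2 = s(x)·a(x) + t(x)·f(x) with s(x) ≡ 2x + 17 (mod f), so (2x + 17)·a(x) ≡ 2 (mod f). Multiplying by 2^(-1) ≡ 12 in F_23 gives a(x)^(-1) ≡ 12·(2x + 17) ≡ x + 20 (mod f). Check: (11x + 16)·(x + 20) = 11x^2 + 6x + 21 ≡ 1 (mod x^2 + 11x + 6).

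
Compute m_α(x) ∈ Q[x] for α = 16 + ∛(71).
m_α(x) = x^3 - 48x^2 + 768x - 4167

Set β = α - 16 = ∛(71), so β^3 = 71. Then (α - 16)^3 - 71 = 0, i.e. α is a root of g(x) = (x - 16)^3 - 71 = x^3 - 48x^2 + 768x - 4167. Since g(x) = h(x - 16) where h(x) = x^3 - 71, and h is irreducible over Q (because 71 is not a perfect cube, so h has no rational root, and a monic cubic with no rational root is irreducible), g is also irreducible (irreducibility is preserved under the substitution x → x - 16). Hence m_α(x) = x^3 - 48x^2 + 768x - 4167.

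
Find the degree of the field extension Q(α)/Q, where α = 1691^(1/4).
[Q(α):Q] = 4

α is a root of x^4 - 1691. By Eisenstein's criterion at the prime p = 19 (which divides the constant term 1691 but p^2 = 361 does not, since 1691 is squarefree), x^4 - 1691 is irreducible over Q. Hence [Q(α):Q] = 4.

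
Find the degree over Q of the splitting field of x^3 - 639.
[K : Q] = 6

The roots of x^3 - 639 are ∛639, ω∛639, ω^2∛639 where ω = e^(2πi/3) is a primitive cube root of unity, so K = Q(∛639, ω). Now [Q(∛639):Q] = 3 (since 639 is not a perfect cube, x^3 - 639 is irreducible) and [Q(ω):Q] = 2. Both 2 and 3 divide [K:Q], and [K:Q] ≤ 3·2 = 6, so [K:Q] = 6. (Equivalently: Q(∛639) ⊂ R but ω ∉ R, so [K : Q(∛639)] = 2.)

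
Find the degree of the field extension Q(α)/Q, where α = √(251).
[Q(α):Q] = 2

[Q(α):Q] equals the degree of the minimal polynomial of α. Here α^2 = 251 and x^2 - 251 is irreducible (d = 251 is squarefree, ≠ 1, hence not a square), so deg(m_α) = 2. Thus [Q(α):Q] = 2.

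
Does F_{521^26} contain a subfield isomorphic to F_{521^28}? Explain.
No: F_{521^28} is not a subfield of F_{521^26}

F_{p^m} embeds in F_{p^n} iff m | n. Here 28 ∤ 26 (since 26 = 0·28 + 26 with remainder 26 ≠ 0), so F_{521^28} is not a subfield of F_{521^26}. Equivalently: if it were, the tower law would give 28 = [F_{521^28}:F_521] dividing [F_{521^26}:F_521] = 26, contradiction.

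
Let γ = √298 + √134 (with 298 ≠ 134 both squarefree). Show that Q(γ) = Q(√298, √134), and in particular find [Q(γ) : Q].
[Q(γ) : Q] = 4 (equivalently, Q(γ) = Q(√298, √134))

Obviously Q(γ) ⊆ Q(√298, √134), and [Q(√298, √134):Q] = 4 (since 298, 134 are distinct squarefree integers > 1 with 39932 not a perfect square). To show equality we compute the minimal polynomial of γ. From γ = √298 + √134: γ^2 = 298 + 2√(39932) + 134 = 432 + 2√(39932), so γ^2 - 432 = 2√(39932); squaring, (γ^2 - 432)^2 = 4·39932, i.e. γ^4 - 864γ^2 + 186624 - 159728 = 0, i.e. γ^4 - 864γ^2 + 26896 = 0. So γ is a root of x^4 - 864x^2 + 26896. This polynomial is irreducible over Q: it has no rational root (each ±√298 ± √134 is irrational), and any factorization into two quadratics over Q would force √(39932) ∈ Q (pairing opposite roots) or √298, √134 ∈ Q (other pairings), all impossible. Hence [Q(γ):Q] = 4 = [Q(√298, √134):Q], so Q(γ) = Q(√298, √134).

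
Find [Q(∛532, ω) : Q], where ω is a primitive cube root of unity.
[Q(∛532, ω) : Q] = 6

[Q(∛532):Q] = 3 (min poly x^3 - 532, irreducible since 532 is not a perfect cube). [Q(ω):Q] = 2 (min poly x^2 + x + 1). Since Q(∛532) ⊂ R and ω ∉ R, we have ω ∉ Q(∛532), so x^2 + x + 1 remains irreducible over Q(∛532) and [Q(∛532, ω) : Q(∛532)] = 2. By the tower law, [Q(∛532, ω) : Q] = 3 · 2 = 6. (In fact Q(∛532, ω) is the splitting field of x^3 - 532 over Q.)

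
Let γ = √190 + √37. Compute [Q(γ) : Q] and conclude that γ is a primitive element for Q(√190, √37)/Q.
[Q(γ) : Q] = 4 (equivalently, Q(γ) = Q(√190, √37))

Obviously Q(γ) ⊆ Q(√190, √37), and [Q(√190, √37):Q] = 4 (since 190, 37 are distinct squarefree integers > 1 with 7030 not a perfect square). To show equality we compute the minimal polynomial of γ. From γ = √190 + √37: γ^2 = 190 + 2√(7030) + 37 = 227 + 2√(7030), so γ^2 - 227 = 2√(7030); squaring, (γ^2 - 227)^2 = 4·7030, i.e. γ^4 - 454γ^2 + 51529 - 28120 = 0, i.e. γ^4 - 454γ^2 + 23409 = 0. So γ is a root of x^4 - 454x^2 + 23409. This polynomial is irreducible over Q: it has no rational root (each ±√190 ± √37 is irrational), and any factorization into two quadratics over Q would force √(7030) ∈ Q (pairing opposite roots) or √190, √37 ∈ Q (other pairings), all impossible. Hence [Q(γ):Q] = 4 = [Q(√190, √37):Q], so Q(γ) = Q(√190, √37).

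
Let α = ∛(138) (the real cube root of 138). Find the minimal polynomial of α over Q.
m_α(x) = x^3 - 138

α satisfies α^3 = 138, so x^3 - 138 annihilates α. By the rational root test, a rational root p/q (in lowest terms) of x^3 - 138 would satisfy p^3 = 138 q^3, forcing q = 1 and p^3 = 138; but 138 is not a perfect cube, contradiction. A monic cubic over Q with no rational root is irreducible (any nontrivial factorization would include a linear factor). Hence x^3 - 138 is the minimal polynomial of α, and in particular [Q(α):Q] = 3.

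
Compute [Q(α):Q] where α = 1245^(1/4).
[Q(α):Q] = 4

α is a root of x^4 - 1245. By Eisenstein's criterion at the prime p = 3 (which divides the constant term 1245 but p^2 = 9 does not, since 1245 is squarefree), x^4 - 1245 is irreducible over Q. Hence [Q(α):Q] = 4.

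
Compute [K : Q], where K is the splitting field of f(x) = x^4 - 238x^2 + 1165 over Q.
[K : Q] = 4

Solving the quadratic in x^2: x^2 = (238 ± √(238^2 - 4·1165))/2 = (238 ± √51984)/2 = (238 ± 228)/2, giving x^2 = 5 or x^2 = 233. So f(x) = (x^2 - 5)(x^2 - 233) and the roots of f are ±√5, ±√233. Hence the splitting field is K = Q(√5, √233). Since 5 and 233 are distinct squarefree integers > 1, their product 1165 is not a perfect square, so √233 ∉ Q(√5). By the tower law [K:Q] = [Q(√5,√233):Q(√5)] · [Q(√5):Q] = 2 · 2 = 4.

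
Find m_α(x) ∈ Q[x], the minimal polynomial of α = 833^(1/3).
m_α(x) = x^3 - 833

α satisfies α^3 = 833, so x^3 - 833 annihilates α. By the rational root test, a rational root p/q (in lowest terms) of x^3 - 833 would satisfy p^3 = 833 q^3, forcing q = 1 and p^3 = 833; but 833 is not a perfect cube, contradiction. A monic cubic over Q with no rational root is irreducible (any nontrivial factorization would include a linear factor). Hence x^3 - 833 is the minimal polynomial of α, and in particular [Q(α):Q] = 3.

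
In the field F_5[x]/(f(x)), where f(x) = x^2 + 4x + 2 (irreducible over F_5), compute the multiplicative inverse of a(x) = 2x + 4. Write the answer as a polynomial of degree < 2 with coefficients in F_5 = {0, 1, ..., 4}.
a(x)^(-1) ≡ 4x + 3 (mod f(x))

Since f is irreducible over F_5, F_5[x]/(f) is a field and a(x) ≠ 0 has an inverse. Apply the extended Euclidean algorithm to f(x) and a(x) in F_5[x]: f(x) = (3x + 1)·a(x) + (3). The last nonzero remainder is the constant 3 = gcd(f, a) in F_5. Back-substituting through the division chain expresses 3 = s(x)·a(x) + t(x)·f(x) with s(x) ≡ 2x + 4 (mod f), so (2x + 4)·a(x) ≡ 3 (mod f). Multiplying by 3^(-1) ≡ 2 in F_5 gives a(x)^(-1) ≡ 2·(2x + 4) ≡ 4x + 3 (mod f). Check: (2x + 4)·(4x + 3) = 3x^2 + 2x + 2 ≡ 1 (mod x^2 + 4x + 2).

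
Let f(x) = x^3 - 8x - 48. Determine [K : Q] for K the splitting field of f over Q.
[K : Q] = 6

By the rational root test, any rational root of the monic integer polynomial f(x) = x^3 - 8x - 48 must be an integer dividing the constant term -48, i.e. one of ±{1, 2, 3, 4, 6, 8, 12, 16, 24, 48}. Evaluating: f(1) = -55, f(-1) = -41, f(2) = -56, f(-2) = -40, f(3) = -45, f(-3) = -51, f(4) = -16, f(-4) = -80, f(6) = 120, f(-6) = -216, f(8) = 400, f(-8) = -496, f(12) = 1584, f(-12) = -1680, f(16) = 3920, f(-16) = -4016, f(24) = 13584, f(-24) = -13680, f(48) = 110160, f(-48) = -110256; none is 0, so f has no rational root and is therefore irreducible over Q (a cubic with no linear factor over a field is irreducible). For an irreducible cubic, the Galois group is A_3 or S_3 according as the discriminant disc(f) = -4a^3 - 27b^2 = -4·(-8)^3 - 27·(-48)^2 = -60160 is or is not a square in Q. Here disc(f) = -60160 is not a perfect square in Q, so the Galois group of f over Q is not contained in A_3 and must be all of S_3. The splitting field has degree |S_3| = 6 over Q, so [K : Q] = 6.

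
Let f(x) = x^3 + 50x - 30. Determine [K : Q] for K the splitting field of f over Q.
[K : Q] = 6

By the rational root test, any rational root of the monic integer polynomial f(x) = x^3 + 50x - 30 must be an integer dividing the constant term -30, i.e. one of ±{1, 2, 3, 5, 6, 10, 15, 30}. Evaluating: f(1) = 21, f(-1) = -81, f(2) = 78, f(-2) = -138, f(3) = 147, f(-3) = -207, f(5) = 345, f(-5) = -405, f(6) = 486, f(-6) = -546, f(10) = 1470, f(-10) = -1530, f(15) = 4095, f(-15) = -4155, f(30) = 28470, f(-30) = -28530; none is 0, so f has no rational root and is therefore irreducible over Q (a cubic with no linear factor over a field is irreducible). For an irreducible cubic, the Galois group is A_3 or S_3 according as the discriminant disc(f) = -4a^3 - 27b^2 = -4·(50)^3 - 27·(-30)^2 = -524300 is or is not a square in Q. Here disc(f) = -524300 is not a perfect square in Q, so the Galois group of f over Q is not contained in A_3 and must be all of S_3. The splitting field has degree |S_3| = 6 over Q, so [K : Q] = 6.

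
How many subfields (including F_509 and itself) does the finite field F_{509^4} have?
F_{509^4} has 3 subfields

The subfields of F_{p^n} are exactly the fields F_{p^d} for d | n (each is the fixed field of the unique index-d subgroup of Gal(F_{p^n}/F_p) ≅ Z/nZ). The divisors of n = 4 are {1, 2, 4}, giving 3 subfields: F_{509^1}, F_{509^2}, F_{509^4}.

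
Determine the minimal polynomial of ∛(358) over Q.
m_α(x) = x^3 - 358

α satisfies α^3 = 358, so x^3 - 358 annihilates α. By the rational root test, a rational root p/q (in lowest terms) of x^3 - 358 would satisfy p^3 = 358 q^3, forcing q = 1 and p^3 = 358; but 358 is not a perfect cube, contradiction. A monic cubic over Q with no rational root is irreducible (any nontrivial factorization would include a linear factor). Hence x^3 - 358 is the minimal polynomial of α, and in particular [Q(α):Q] = 3.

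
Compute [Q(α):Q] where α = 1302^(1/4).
[Q(α):Q] = 4

α is a root of x^4 - 1302. By Eisenstein's criterion at the prime p = 2 (which divides the constant term 1302 but p^2 = 4 does not, since 1302 is squarefree), x^4 - 1302 is irreducible over Q. Hence [Q(α):Q] = 4.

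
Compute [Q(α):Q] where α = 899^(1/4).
[Q(α):Q] = 4

α is a root of x^4 - 899. By Eisenstein's criterion at the prime p = 29 (which divides the constant term 899 but p^2 = 841 does not, since 899 is squarefree), x^4 - 899 is irreducible over Q. Hence [Q(α):Q] = 4.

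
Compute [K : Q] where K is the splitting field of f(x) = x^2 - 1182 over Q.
[K : Q] = 2

f(x) = x^2 - 1182 factors as (x - √1182)(x + √1182). The splitting field is K = Q(√1182). Since 1182 is squarefree and > 1, it is not a perfect square, so x^2 - 1182 is irreducible over Q and [Q(√1182) : Q] = 2. Hence [K : Q] = 2.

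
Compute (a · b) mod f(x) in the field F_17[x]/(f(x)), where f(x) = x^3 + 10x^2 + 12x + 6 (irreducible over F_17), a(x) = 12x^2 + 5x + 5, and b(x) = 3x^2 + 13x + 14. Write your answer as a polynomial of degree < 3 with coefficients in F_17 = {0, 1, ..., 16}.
a · b ≡ 6x^2 + 11x + 14 (mod f(x))

Multiply in F_17[x]: a(x)·b(x) = (12x^2 + 5x + 5)·(3x^2 + 13x + 14) = 2x^4 + x^3 + 10x^2 + 16x + 2. This has degree ≥ 3, so divide by f(x) over F_17: 2x^4 + x^3 + 10x^2 + 16x + 2 = (2x + 15)·(x^3 + 10x^2 + 12x + 6) + (6x^2 + 11x + 14). Hence a·b ≡ 6x^2 + 11x + 14 (mod f). (F_17[x]/(f) is a field with 17^3 = 4913 elements since f is irreducible of degree 3.)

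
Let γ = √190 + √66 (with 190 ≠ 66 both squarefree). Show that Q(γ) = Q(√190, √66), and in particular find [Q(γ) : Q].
[Q(γ) : Q] = 4 (equivalently, Q(γ) = Q(√190, √66))

Obviously Q(γ) ⊆ Q(√190, √66), and [Q(√190, √66):Q] = 4 (since 190, 66 are distinct squarefree integers > 1 with 12540 not a perfect square). To show equality we compute the minimal polynomial of γ. From γ = √190 + √66: γ^2 = 190 + 2√(12540) + 66 = 256 + 2√(12540), so γ^2 - 256 = 2√(12540); squaring, (γ^2 - 256)^2 = 4·12540, i.e. γ^4 - 512γ^2 + 65536 - 50160 = 0, i.e. γ^4 - 512γ^2 + 15376 = 0. So γ is a root of x^4 - 512x^2 + 15376. This polynomial is irreducible over Q: it has no rational root (each ±√190 ± √66 is irrational), and any factorization into two quadratics over Q would force √(12540) ∈ Q (pairing opposite roots) or √190, √66 ∈ Q (other pairings), all impossible. Hence [Q(γ):Q] = 4 = [Q(√190, √66):Q], so Q(γ) = Q(√190, √66).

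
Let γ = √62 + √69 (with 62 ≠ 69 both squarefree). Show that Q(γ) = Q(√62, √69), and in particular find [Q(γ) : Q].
[Q(γ) : Q] = 4 (equivalently, Q(γ) = Q(√62, √69))

Obviously Q(γ) ⊆ Q(√62, √69), and [Q(√62, √69):Q] = 4 (since 62, 69 are distinct squarefree integers > 1 with 4278 not a perfect square). To show equality we compute the minimal polynomial of γ. From γ = √62 + √69: γ^2 = 62 + 2√(4278) + 69 = 131 + 2√(4278), so γ^2 - 131 = 2√(4278); squaring, (γ^2 - 131)^2 = 4·4278, i.e. γ^4 - 262γ^2 + 17161 - 17112 = 0, i.e. γ^4 - 262γ^2 + 49 = 0. So γ is a root of x^4 - 262x^2 + 49. This polynomial is irreducible over Q: it has no rational root (each ±√62 ± √69 is irrational), and any factorization into two quadratics over Q would force √(4278) ∈ Q (pairing opposite roots) or √62, √69 ∈ Q (other pairings), all impossible. Hence [Q(γ):Q] = 4 = [Q(√62, √69):Q], so Q(γ) = Q(√62, √69).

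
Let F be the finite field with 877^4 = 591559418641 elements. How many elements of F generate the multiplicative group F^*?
There are φ(591559418640) = 155231797248 primitive elements

F_q^* is cyclic of order q - 1 = 591559418640. A cyclic group of order m has exactly φ(m) generators. Here m = 591559418640 = 2^4 · 3 · 5 · 73 · 439 · 76913, so the number of primitive elements is φ(591559418640) = 155231797248.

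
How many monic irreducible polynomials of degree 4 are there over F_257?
There are 1090601088 monic irreducible polynomials of degree 4 over F_257

Each element of F_{257^4} that lies in no proper subfield is a root of exactly one monic irreducible of degree 4 over F_257, and each such polynomial has 4 distinct roots in F_{257^4}. By Möbius inversion the count is N_257(4) = (1/4) Σ_{d|4} μ(4/d) · 257^d = (1/4)(μ(4)·257^1 + μ(2)·257^2 + μ(1)·257^4) = 4362404352/4 = 1090601088.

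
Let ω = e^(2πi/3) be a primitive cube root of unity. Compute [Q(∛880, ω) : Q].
[Q(∛880, ω) : Q] = 6

[Q(∛880):Q] = 3 (min poly x^3 - 880, irreducible since 880 is not a perfect cube). [Q(ω):Q] = 2 (min poly x^2 + x + 1). Since Q(∛880) ⊂ R and ω ∉ R, we have ω ∉ Q(∛880), so x^2 + x + 1 remains irreducible over Q(∛880) and [Q(∛880, ω) : Q(∛880)] = 2. By the tower law, [Q(∛880, ω) : Q] = 3 · 2 = 6. (In fact Q(∛880, ω) is the splitting field of x^3 - 880 over Q.)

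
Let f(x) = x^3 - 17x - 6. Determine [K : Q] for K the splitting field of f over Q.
[K : Q] = 6

By the rational root test, any rational root of the monic integer polynomial f(x) = x^3 - 17x - 6 must be an integer dividing the constant term -6, i.e. one of ±{1, 2, 3, 6}. Evaluating: f(1) = -22, f(-1) = 10, f(2) = -32, f(-2) = 20, f(3) = -30, f(-3) = 18, f(6) = 108, f(-6) = -120; none is 0, so f has no rational root and is therefore irreducible over Q (a cubic with no linear factor over a field is irreducible). For an irreducible cubic, the Galois group is A_3 or S_3 according as the discriminant disc(f) = -4a^3 - 27b^2 = -4·(-17)^3 - 27·(-6)^2 = 18680 is or is not a square in Q. Here disc(f) = 18680 is not a perfect square in Q, so the Galois group of f over Q is not contained in A_3 and must be all of S_3. The splitting field has degree |S_3| = 6 over Q, so [K : Q] = 6.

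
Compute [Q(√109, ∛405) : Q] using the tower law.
[Q(√109, ∛405) : Q] = 6

Let L = Q(√109, ∛405). Since Q(√109) ⊂ L and [Q(√109):Q] = 2, the tower law gives 2 | [L:Q]. Likewise Q(∛405) ⊂ L with [Q(∛405):Q] = 3 (because 405 is not a perfect cube), so 3 | [L:Q]. As gcd(2,3) = 1, [L:Q] is divisible by 6. Conversely L is generated over Q by √109 and ∛405, so [L:Q] ≤ 2·3 = 6. Therefore [Q(√109, ∛405) : Q] = 6.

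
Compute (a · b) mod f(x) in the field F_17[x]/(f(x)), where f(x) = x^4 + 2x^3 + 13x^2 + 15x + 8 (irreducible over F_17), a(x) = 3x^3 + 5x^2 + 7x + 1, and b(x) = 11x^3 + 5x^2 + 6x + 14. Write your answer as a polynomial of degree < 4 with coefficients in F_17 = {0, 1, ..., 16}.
a · b ≡ x^3 + 4x^2 + 16x (mod f(x))

Multiply in F_17[x]: a(x)·b(x) = (3x^3 + 5x^2 + 7x + 1)·(11x^3 + 5x^2 + 6x + 14) = 16x^6 + 2x^5 + x^4 + 16x^3 + 15x^2 + 2x + 14. This has degree ≥ 4, so divide by f(x) over F_17: 16x^6 + 2x^5 + x^4 + 16x^3 + 15x^2 + 2x + 14 = (16x^2 + 4x + 6)·(x^4 + 2x^3 + 13x^2 + 15x + 8) + (x^3 + 4x^2 + 16x). Hence a·b ≡ x^3 + 4x^2 + 16x (mod f). (F_17[x]/(f) is a field with 17^4 = 83521 elements since f is irreducible of degree 4.)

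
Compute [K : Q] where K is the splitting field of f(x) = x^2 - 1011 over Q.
[K : Q] = 2

f(x) = x^2 - 1011 factors as (x - √1011)(x + √1011). The splitting field is K = Q(√1011). Since 1011 is squarefree and > 1, it is not a perfect square, so x^2 - 1011 is irreducible over Q and [Q(√1011) : Q] = 2. Hence [K : Q] = 2.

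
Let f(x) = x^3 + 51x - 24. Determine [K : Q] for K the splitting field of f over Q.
[K : Q] = 6

By the rational root test, any rational root of the monic integer polynomial f(x) = x^3 + 51x - 24 must be an integer dividing the constant term -24, i.e. one of ±{1, 2, 3, 4, 6, 8, 12, 24}. Evaluating: f(1) = 28, f(-1) = -76, f(2) = 86, f(-2) = -134, f(3) = 156, f(-3) = -204, f(4) = 244, f(-4) = -292, f(6) = 498, f(-6) = -546, f(8) = 896, f(-8) = -944, f(12) = 2316, f(-12) = -2364, f(24) = 15024, f(-24) = -15072; none is 0, so f has no rational root and is therefore irreducible over Q (a cubic with no linear factor over a field is irreducible). For an irreducible cubic, the Galois group is A_3 or S_3 according as the discriminant disc(f) = -4a^3 - 27b^2 = -4·(51)^3 - 27·(-24)^2 = -546156 is or is not a square in Q. Here disc(f) = -546156 is not a perfect square in Q, so the Galois group of f over Q is not contained in A_3 and must be all of S_3. The splitting field has degree |S_3| = 6 over Q, so [K : Q] = 6.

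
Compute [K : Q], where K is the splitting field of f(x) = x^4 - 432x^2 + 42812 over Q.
[K : Q] = 4

Solving the quadratic in x^2: x^2 = (432 ± √(432^2 - 4·42812))/2 = (432 ± √15376)/2 = (432 ± 124)/2, giving x^2 = 154 or x^2 = 278. So f(x) = (x^2 - 154)(x^2 - 278) and the roots of f are ±√154, ±√278. Hence the splitting field is K = Q(√154, √278). Since 154 and 278 are distinct squarefree integers > 1, their product 42812 is not a perfect square, so √278 ∉ Q(√154). By the tower law [K:Q] = [Q(√154,√278):Q(√154)] · [Q(√154):Q] = 2 · 2 = 4.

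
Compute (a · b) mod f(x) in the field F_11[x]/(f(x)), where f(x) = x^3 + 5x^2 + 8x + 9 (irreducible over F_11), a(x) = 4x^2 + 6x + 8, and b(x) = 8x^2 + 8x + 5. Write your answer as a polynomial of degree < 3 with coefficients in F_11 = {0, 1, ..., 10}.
a · b ≡ x^2 + 6x + 1 (mod f(x))

Multiply in F_11[x]: a(x)·b(x) = (4x^2 + 6x + 8)·(8x^2 + 8x + 5) = 10x^4 + 3x^3 + 6x + 7. This has degree ≥ 3, so divide by f(x) over F_11: 10x^4 + 3x^3 + 6x + 7 = (10x + 8)·(x^3 + 5x^2 + 8x + 9) + (x^2 + 6x + 1). Hence a·b ≡ x^2 + 6x + 1 (mod f). (F_11[x]/(f) is a field with 11^3 = 1331 elements since f is irreducible of degree 3.)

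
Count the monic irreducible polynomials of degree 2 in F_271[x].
There are 36585 monic irreducible polynomials of degree 2 over F_271

Each element of F_{271^2} that lies in no proper subfield is a root of exactly one monic irreducible of degree 2 over F_271, and each such polynomial has 2 distinct roots in F_{271^2}. By Möbius inversion the count is N_271(2) = (1/2) Σ_{d|2} μ(2/d) · 271^d = (1/2)(μ(2)·271^1 + μ(1)·271^2) = 73170/2 = 36585.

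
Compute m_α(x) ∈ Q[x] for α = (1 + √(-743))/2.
m_α(x) = x^2 - x + 186

From 2α - 1 = √(-743), squaring gives (2α - 1)^2 = -743, i.e. 4α^2 - 4α + 1 = -743, so α^2 - α + (1 + 743)/4 = 0. Since -743 ≡ 1 (mod 4), (1 + 743)/4 = 186 ∈ Z. The polynomial x^2 - x + 186 has discriminant 1 - 4·(186) = -743, which is not a perfect square in Q (d = -743 is squarefree and ≠ 1), so x^2 - x + 186 is irreducible over Q. It is the minimal polynomial of α.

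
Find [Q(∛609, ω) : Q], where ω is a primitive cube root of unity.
[Q(∛609, ω) : Q] = 6

[Q(∛609):Q] = 3 (min poly x^3 - 609, irreducible since 609 is not a perfect cube). [Q(ω):Q] = 2 (min poly x^2 + x + 1). Since Q(∛609) ⊂ R and ω ∉ R, we have ω ∉ Q(∛609), so x^2 + x + 1 remains irreducible over Q(∛609) and [Q(∛609, ω) : Q(∛609)] = 2. By the tower law, [Q(∛609, ω) : Q] = 3 · 2 = 6. (In fact Q(∛609, ω) is the splitting field of x^3 - 609 over Q.)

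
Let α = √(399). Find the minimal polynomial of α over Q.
m_α(x) = x^2 - 399

α satisfies α^2 - 399 = 0, so x^2 - 399 annihilates α. Since d = 399 is squarefree and ≠ 1, it is not a perfect square in Q, so x^2 - 399 has no rational root and is therefore irreducible over Q (a degree-2 polynomial over a field is irreducible iff it has no root). Hence m_α(x) = x^2 - 399.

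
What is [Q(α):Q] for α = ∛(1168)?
[Q(α):Q] = 3

The minimal polynomial of α is x^3 - 1168, irreducible over Q since 1168 is not a perfect cube (so x^3 - 1168 has no rational root). Hence [Q(α):Q] = deg(m_α) = 3.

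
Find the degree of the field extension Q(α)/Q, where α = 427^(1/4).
[Q(α):Q] = 4

α is a root of x^4 - 427. By Eisenstein's criterion at the prime p = 7 (which divides the constant term 427 but p^2 = 49 does not, since 427 is squarefree), x^4 - 427 is irreducible over Q. Hence [Q(α):Q] = 4.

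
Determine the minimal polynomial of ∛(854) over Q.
m_α(x) = x^3 - 854

α satisfies α^3 = 854, so x^3 - 854 annihilates α. By the rational root test, a rational root p/q (in lowest terms) of x^3 - 854 would satisfy p^3 = 854 q^3, forcing q = 1 and p^3 = 854; but 854 is not a perfect cube, contradiction. A monic cubic over Q with no rational root is irreducible (any nontrivial factorization would include a linear factor). Hence x^3 - 854 is the minimal polynomial of α, and in particular [Q(α):Q] = 3.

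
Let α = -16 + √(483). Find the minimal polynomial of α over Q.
m_α(x) = x^2 + 32x - 227

From α + 16 = √(483), squaring gives (α + 16)^2 = 483, i.e. α^2 + 32α + 256 = 483, so α^2 + 32α - 227 = 0. The discriminant of x^2 + 32x - 227 is (32)^2 - 4·(-227) = 1024 + 908 = 1932, and 4·(483) is not a perfect square in Q since 483 is squarefree and ≠ 1. Hence x^2 + 32x - 227 is irreducible over Q and is the minimal polynomial of α.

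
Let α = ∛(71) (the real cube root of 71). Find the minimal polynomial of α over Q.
m_α(x) = x^3 - 71

α satisfies α^3 = 71, so x^3 - 71 annihilates α. By the rational root test, a rational root p/q (in lowest terms) of x^3 - 71 would satisfy p^3 = 71 q^3, forcing q = 1 and p^3 = 71; but 71 is not a perfect cube, contradiction. A monic cubic over Q with no rational root is irreducible (any nontrivial factorization would include a linear factor). Hence x^3 - 71 is the minimal polynomial of α, and in particular [Q(α):Q] = 3.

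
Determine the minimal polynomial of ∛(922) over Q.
m_α(x) = x^3 - 922

α satisfies α^3 = 922, so x^3 - 922 annihilates α. By the rational root test, a rational root p/q (in lowest terms) of x^3 - 922 would satisfy p^3 = 922 q^3, forcing q = 1 and p^3 = 922; but 922 is not a perfect cube, contradiction. A monic cubic over Q with no rational root is irreducible (any nontrivial factorization would include a linear factor). Hence x^3 - 922 is the minimal polynomial of α, and in particular [Q(α):Q] = 3.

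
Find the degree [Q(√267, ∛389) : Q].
[Q(√267, ∛389) : Q] = 6

Let L = Q(√267, ∛389). Since Q(√267) ⊂ L and [Q(√267):Q] = 2, the tower law gives 2 | [L:Q]. Likewise Q(∛389) ⊂ L with [Q(∛389):Q] = 3 (because 389 is not a perfect cube), so 3 | [L:Q]. As gcd(2,3) = 1, [L:Q] is divisible by 6. Conversely L is generated over Q by √267 and ∛389, so [L:Q] ≤ 2·3 = 6. Therefore [Q(√267, ∛389) : Q] = 6.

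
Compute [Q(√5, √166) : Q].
[Q(√5, √166) : Q] = 4

[Q(√5):Q] = 2 (min poly x^2 - 5, irreducible since 5 is squarefree > 1). For the top step, suppose √166 ∈ Q(√5), say √166 = c + d√5 with c, d ∈ Q. Squaring: 166 = c^2 + 5d^2 + 2cd√5. Since √5 ∉ Q this forces 2cd = 0. If d = 0 then √166 = c ∈ Q, contradicting 166 squarefree > 1. If c = 0 then 166 = 5d^2, so 5·166 = (5d)^2 is a perfect square in Q — but 5·166 = 830 is not a perfect square (since 5 and 166 are distinct squarefree integers). Contradiction. Hence √166 ∉ Q(√5), so x^2 - 166 stays irreducible over Q(√5) and [Q(√5, √166) : Q(√5)] = 2. By the tower law, [Q(√5, √166) : Q] = 2 · 2 = 4.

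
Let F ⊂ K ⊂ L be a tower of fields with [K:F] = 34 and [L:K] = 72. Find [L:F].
[L:F] = 2448

The tower law says that for any tower of field extensions F ⊂ K ⊂ L with finite degrees, [L:F] = [L:K] · [K:F]. Here this gives [L:F] = 72 · 34 = 2448.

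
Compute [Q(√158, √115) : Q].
[Q(√158, √115) : Q] = 4

[Q(√158):Q] = 2 (min poly x^2 - 158, irreducible since 158 is squarefree > 1). For the top step, suppose √115 ∈ Q(√158), say √115 = c + d√158 with c, d ∈ Q. Squaring: 115 = c^2 + 158d^2 + 2cd√158. Since √158 ∉ Q this forces 2cd = 0. If d = 0 then √115 = c ∈ Q, contradicting 115 squarefree > 1. If c = 0 then 115 = 158d^2, so 158·115 = (158d)^2 is a perfect square in Q — but 158·115 = 18170 is not a perfect square (since 158 and 115 are distinct squarefree integers). Contradiction. Hence √115 ∉ Q(√158), so x^2 - 115 stays irreducible over Q(√158) and [Q(√158, √115) : Q(√158)] = 2. By the tower law, [Q(√158, √115) : Q] = 2 · 2 = 4.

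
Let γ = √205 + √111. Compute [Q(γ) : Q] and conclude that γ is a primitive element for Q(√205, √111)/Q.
[Q(γ) : Q] = 4 (equivalently, Q(γ) = Q(√205, √111))

Obviously Q(γ) ⊆ Q(√205, √111), and [Q(√205, √111):Q] = 4 (since 205, 111 are distinct squarefree integers > 1 with 22755 not a perfect square). To show equality we compute the minimal polynomial of γ. From γ = √205 + √111: γ^2 = 205 + 2√(22755) + 111 = 316 + 2√(22755), so γ^2 - 316 = 2√(22755); squaring, (γ^2 - 316)^2 = 4·22755, i.e. γ^4 - 632γ^2 + 99856 - 91020 = 0, i.e. γ^4 - 632γ^2 + 8836 = 0. So γ is a root of x^4 - 632x^2 + 8836. This polynomial is irreducible over Q: it has no rational root (each ±√205 ± √111 is irrational), and any factorization into two quadratics over Q would force √(22755) ∈ Q (pairing opposite roots) or √205, √111 ∈ Q (other pairings), all impossible. Hence [Q(γ):Q] = 4 = [Q(√205, √111):Q], so Q(γ) = Q(√205, √111).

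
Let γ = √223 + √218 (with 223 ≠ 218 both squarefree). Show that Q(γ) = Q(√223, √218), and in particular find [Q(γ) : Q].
[Q(γ) : Q] = 4 (equivalently, Q(γ) = Q(√223, √218))

Obviously Q(γ) ⊆ Q(√223, √218), and [Q(√223, √218):Q] = 4 (since 223, 218 are distinct squarefree integers > 1 with 48614 not a perfect square). To show equality we compute the minimal polynomial of γ. From γ = √223 + √218: γ^2 = 223 + 2√(48614) + 218 = 441 + 2√(48614), so γ^2 - 441 = 2√(48614); squaring, (γ^2 - 441)^2 = 4·48614, i.e. γ^4 - 882γ^2 + 194481 - 194456 = 0, i.e. γ^4 - 882γ^2 + 25 = 0. So γ is a root of x^4 - 882x^2 + 25. This polynomial is irreducible over Q: it has no rational root (each ±√223 ± √218 is irrational), and any factorization into two quadratics over Q would force √(48614) ∈ Q (pairing opposite roots) or √223, √218 ∈ Q (other pairings), all impossible. Hence [Q(γ):Q] = 4 = [Q(√223, √218):Q], so Q(γ) = Q(√223, √218).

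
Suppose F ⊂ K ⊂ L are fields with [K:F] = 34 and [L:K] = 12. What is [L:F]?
[L:F] = 408

The tower law says that for any tower of field extensions F ⊂ K ⊂ L with finite degrees, [L:F] = [L:K] · [K:F]. Here this gives [L:F] = 12 · 34 = 408.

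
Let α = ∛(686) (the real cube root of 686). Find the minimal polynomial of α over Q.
m_α(x) = x^3 - 686

α satisfies α^3 = 686, so x^3 - 686 annihilates α. By the rational root test, a rational root p/q (in lowest terms) of x^3 - 686 would satisfy p^3 = 686 q^3, forcing q = 1 and p^3 = 686; but 686 is not a perfect cube, contradiction. A monic cubic over Q with no rational root is irreducible (any nontrivial factorization would include a linear factor). Hence x^3 - 686 is the minimal polynomial of α, and in particular [Q(α):Q] = 3.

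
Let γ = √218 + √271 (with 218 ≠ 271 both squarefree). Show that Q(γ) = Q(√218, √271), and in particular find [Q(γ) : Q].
[Q(γ) : Q] = 4 (equivalently, Q(γ) = Q(√218, √271))

Obviously Q(γ) ⊆ Q(√218, √271), and [Q(√218, √271):Q] = 4 (since 218, 271 are distinct squarefree integers > 1 with 59078 not a perfect square). To show equality we compute the minimal polynomial of γ. From γ = √218 + √271: γ^2 = 218 + 2√(59078) + 271 = 489 + 2√(59078), so γ^2 - 489 = 2√(59078); squaring, (γ^2 - 489)^2 = 4·59078, i.e. γ^4 - 978γ^2 + 239121 - 236312 = 0, i.e. γ^4 - 978γ^2 + 2809 = 0. So γ is a root of x^4 - 978x^2 + 2809. This polynomial is irreducible over Q: it has no rational root (each ±√218 ± √271 is irrational), and any factorization into two quadratics over Q would force √(59078) ∈ Q (pairing opposite roots) or √218, √271 ∈ Q (other pairings), all impossible. Hence [Q(γ):Q] = 4 = [Q(√218, √271):Q], so Q(γ) = Q(√218, √271).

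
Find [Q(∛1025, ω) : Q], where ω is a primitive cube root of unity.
[Q(∛1025, ω) : Q] = 6

[Q(∛1025):Q] = 3 (min poly x^3 - 1025, irreducible since 1025 is not a perfect cube). [Q(ω):Q] = 2 (min poly x^2 + x + 1). Since Q(∛1025) ⊂ R and ω ∉ R, we have ω ∉ Q(∛1025), so x^2 + x + 1 remains irreducible over Q(∛1025) and [Q(∛1025, ω) : Q(∛1025)] = 2. By the tower law, [Q(∛1025, ω) : Q] = 3 · 2 = 6. (In fact Q(∛1025, ω) is the splitting field of x^3 - 1025 over Q.)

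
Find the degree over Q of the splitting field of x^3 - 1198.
[K : Q] = 6

The roots of x^3 - 1198 are ∛1198, ω∛1198, ω^2∛1198 where ω = e^(2πi/3) is a primitive cube root of unity, so K = Q(∛1198, ω). Now [Q(∛1198):Q] = 3 (since 1198 is not a perfect cube, x^3 - 1198 is irreducible) and [Q(ω):Q] = 2. Both 2 and 3 divide [K:Q], and [K:Q] ≤ 3·2 = 6, so [K:Q] = 6. (Equivalently: Q(∛1198) ⊂ R but ω ∉ R, so [K : Q(∛1198)] = 2.)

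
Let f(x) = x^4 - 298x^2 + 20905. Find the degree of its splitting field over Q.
[K : Q] = 4

Solving the quadratic in x^2: x^2 = (298 ± √(298^2 - 4·20905))/2 = (298 ± √5184)/2 = (298 ± 72)/2, giving x^2 = 185 or x^2 = 113. So f(x) = (x^2 - 185)(x^2 - 113) and the roots of f are ±√185, ±√113. Hence the splitting field is K = Q(√185, √113). Since 185 and 113 are distinct squarefree integers > 1, their product 20905 is not a perfect square, so √113 ∉ Q(√185). By the tower law [K:Q] = [Q(√185,√113):Q(√185)] · [Q(√185):Q] = 2 · 2 = 4.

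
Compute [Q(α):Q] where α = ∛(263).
[Q(α):Q] = 3

The minimal polynomial of α is x^3 - 263, irreducible over Q since 263 is not a perfect cube (so x^3 - 263 has no rational root). Hence [Q(α):Q] = deg(m_α) = 3.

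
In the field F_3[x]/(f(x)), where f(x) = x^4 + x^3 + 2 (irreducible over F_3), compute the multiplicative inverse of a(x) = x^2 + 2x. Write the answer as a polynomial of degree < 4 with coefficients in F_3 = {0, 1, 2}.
a(x)^(-1) ≡ x^3 + x + 1 (mod f(x))

Since f is irreducible over F_3, F_3[x]/(f) is a field and a(x) ≠ 0 has an inverse. Apply the extended Euclidean algorithm to f(x) and a(x) in F_3[x]: f(x) = (x^2 + 2x + 2)·a(x) + (2x + 2);  a(x) = (2x + 2)·(2x + 2) + (2). The last nonzero remainder is the constant 2 = gcd(f, a) in F_3. Back-substituting through the division chain expresses 2 = s(x)·a(x) + t(x)·f(x) with s(x) ≡ 2x^3 + 2x + 2 (mod f), so (2x^3 + 2x + 2)·a(x) ≡ 2 (mod f). Multiplying by 2^(-1) ≡ 2 in F_3 gives a(x)^(-1) ≡ 2·(2x^3 + 2x + 2) ≡ x^3 + x + 1 (mod f). Check: (x^2 + 2x)·(x^3 + x + 1) = x^5 + 2x^4 + x^3 + 2x ≡ 1 (mod x^4 + x^3 + 2).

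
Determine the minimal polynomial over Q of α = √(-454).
m_α(x) = x^2 + 454

α satisfies α^2 + 454 = 0, so x^2 + 454 annihilates α. Since d = -454 is squarefree and ≠ 1, it is not a perfect square in Q, so x^2 + 454 has no rational root and is therefore irreducible over Q (a degree-2 polynomial over a field is irreducible iff it has no root). Hence m_α(x) = x^2 + 454.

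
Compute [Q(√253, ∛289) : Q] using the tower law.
[Q(√253, ∛289) : Q] = 6

Let L = Q(√253, ∛289). Since Q(√253) ⊂ L and [Q(√253):Q] = 2, the tower law gives 2 | [L:Q]. Likewise Q(∛289) ⊂ L with [Q(∛289):Q] = 3 (because 289 is not a perfect cube), so 3 | [L:Q]. As gcd(2,3) = 1, [L:Q] is divisible by 6. Conversely L is generated over Q by √253 and ∛289, so [L:Q] ≤ 2·3 = 6. Therefore [Q(√253, ∛289) : Q] = 6.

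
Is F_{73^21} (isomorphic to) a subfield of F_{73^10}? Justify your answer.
No: F_{73^21} is not a subfield of F_{73^10}

F_{p^m} embeds in F_{p^n} iff m | n. Here 21 ∤ 10 (since 10 = 0·21 + 10 with remainder 10 ≠ 0), so F_{73^21} is not a subfield of F_{73^10}. Equivalently: if it were, the tower law would give 21 = [F_{73^21}:F_73] dividing [F_{73^10}:F_73] = 10, contradiction.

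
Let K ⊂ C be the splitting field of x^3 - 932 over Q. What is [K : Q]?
[K : Q] = 6

The roots of x^3 - 932 are ∛932, ω∛932, ω^2∛932 where ω = e^(2πi/3) is a primitive cube root of unity, so K = Q(∛932, ω). Now [Q(∛932):Q] = 3 (since 932 is not a perfect cube, x^3 - 932 is irreducible) and [Q(ω):Q] = 2. Both 2 and 3 divide [K:Q], and [K:Q] ≤ 3·2 = 6, so [K:Q] = 6. (Equivalently: Q(∛932) ⊂ R but ω ∉ R, so [K : Q(∛932)] = 2.)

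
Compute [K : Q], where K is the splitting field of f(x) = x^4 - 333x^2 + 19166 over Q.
[K : Q] = 4

Solving the quadratic in x^2: x^2 = (333 ± √(333^2 - 4·19166))/2 = (333 ± √34225)/2 = (333 ± 185)/2, giving x^2 = 259 or x^2 = 74. So f(x) = (x^2 - 259)(x^2 - 74) and the roots of f are ±√259, ±√74. Hence the splitting field is K = Q(√259, √74). Since 259 and 74 are distinct squarefree integers > 1, their product 19166 is not a perfect square, so √74 ∉ Q(√259). By the tower law [K:Q] = [Q(√259,√74):Q(√259)] · [Q(√259):Q] = 2 · 2 = 4.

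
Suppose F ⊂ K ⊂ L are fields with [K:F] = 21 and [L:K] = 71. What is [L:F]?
[L:F] = 1491

The tower law says that for any tower of field extensions F ⊂ K ⊂ L with finite degrees, [L:F] = [L:K] · [K:F]. Here this gives [L:F] = 71 · 21 = 1491.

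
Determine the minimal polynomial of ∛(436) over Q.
m_α(x) = x^3 - 436

α satisfies α^3 = 436, so x^3 - 436 annihilates α. By the rational root test, a rational root p/q (in lowest terms) of x^3 - 436 would satisfy p^3 = 436 q^3, forcing q = 1 and p^3 = 436; but 436 is not a perfect cube, contradiction. A monic cubic over Q with no rational root is irreducible (any nontrivial factorization would include a linear factor). Hence x^3 - 436 is the minimal polynomial of α, and in particular [Q(α):Q] = 3.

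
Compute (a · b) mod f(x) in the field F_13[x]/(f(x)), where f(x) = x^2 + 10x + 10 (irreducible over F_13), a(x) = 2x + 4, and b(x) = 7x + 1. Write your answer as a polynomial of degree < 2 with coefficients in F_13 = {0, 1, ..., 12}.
a · b ≡ 7x + 7 (mod f(x))

Multiply in F_13[x]: a(x)·b(x) = (2x + 4)·(7x + 1) = x^2 + 4x + 4. This has degree ≥ 2, so divide by f(x) over F_13: x^2 + 4x + 4 = (1)·(x^2 + 10x + 10) + (7x + 7). Hence a·b ≡ 7x + 7 (mod f). (F_13[x]/(f) is a field with 13^2 = 169 elements since f is irreducible of degree 2.)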